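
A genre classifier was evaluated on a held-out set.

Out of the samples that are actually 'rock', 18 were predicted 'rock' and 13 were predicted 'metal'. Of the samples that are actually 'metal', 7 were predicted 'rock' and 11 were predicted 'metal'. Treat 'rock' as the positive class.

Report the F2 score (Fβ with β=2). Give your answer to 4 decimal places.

0.6040

Fβ = (1+β²)·TP / ((1+β²)·TP + β²·FN + FP), with β²=4
= 5·18 / (5·18 + 4·13 + 7) = 0.6040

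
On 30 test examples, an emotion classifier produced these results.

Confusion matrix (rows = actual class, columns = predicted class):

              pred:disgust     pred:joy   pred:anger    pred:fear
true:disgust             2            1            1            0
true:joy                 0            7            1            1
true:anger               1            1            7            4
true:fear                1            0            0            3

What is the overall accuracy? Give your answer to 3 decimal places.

0.633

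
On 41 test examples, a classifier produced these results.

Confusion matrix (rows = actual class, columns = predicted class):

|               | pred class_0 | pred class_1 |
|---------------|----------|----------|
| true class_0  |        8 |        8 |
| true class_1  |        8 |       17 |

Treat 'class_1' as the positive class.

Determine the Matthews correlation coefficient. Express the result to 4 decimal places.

0.1800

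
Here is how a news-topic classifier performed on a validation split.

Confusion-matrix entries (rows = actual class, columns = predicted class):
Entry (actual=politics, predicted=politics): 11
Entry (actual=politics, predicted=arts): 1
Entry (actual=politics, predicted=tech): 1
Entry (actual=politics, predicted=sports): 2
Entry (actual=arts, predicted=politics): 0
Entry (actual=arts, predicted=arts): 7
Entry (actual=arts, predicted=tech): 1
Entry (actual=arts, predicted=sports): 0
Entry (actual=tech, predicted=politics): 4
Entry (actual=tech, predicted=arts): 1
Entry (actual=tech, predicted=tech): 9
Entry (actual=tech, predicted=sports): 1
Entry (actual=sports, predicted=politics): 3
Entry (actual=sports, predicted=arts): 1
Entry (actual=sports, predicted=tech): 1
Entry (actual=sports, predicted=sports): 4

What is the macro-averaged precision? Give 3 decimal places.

0.658

Per-class precision (TP/(TP+FP)):
  politics: TP=11, FP=0+4+3=7 → 11/18 = 0.6111
  arts: TP=7, FP=1+1+1=3 → 7/10 = 0.7000
  tech: TP=9, FP=1+1+1=3 → 9/12 = 0.7500
  sports: TP=4, FP=2+0+1=3 → 4/7 = 0.5714
Macro-precision = mean = (0.6111 + 0.7000 + 0.7500 + 0.5714) / 4 = 0.658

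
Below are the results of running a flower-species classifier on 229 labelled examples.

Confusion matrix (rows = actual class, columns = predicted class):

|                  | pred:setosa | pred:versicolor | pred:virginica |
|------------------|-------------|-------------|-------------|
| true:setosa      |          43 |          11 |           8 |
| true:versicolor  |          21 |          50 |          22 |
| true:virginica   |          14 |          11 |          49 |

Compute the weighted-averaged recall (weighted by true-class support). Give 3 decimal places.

0.620

Per-class recall (TP/(TP+FN)):
  setosa: TP=43, FN=11+8=19 → 43/62 = 0.6935
  versicolor: TP=50, FN=21+22=43 → 50/93 = 0.5376
  virginica: TP=49, FN=14+11=25 → 49/74 = 0.6622
Weighted-recall = Σ (supportᵢ/N)·recallᵢ with N=229: (62/229)·0.6935 + (93/229)·0.5376 + (74/229)·0.6622 = 0.620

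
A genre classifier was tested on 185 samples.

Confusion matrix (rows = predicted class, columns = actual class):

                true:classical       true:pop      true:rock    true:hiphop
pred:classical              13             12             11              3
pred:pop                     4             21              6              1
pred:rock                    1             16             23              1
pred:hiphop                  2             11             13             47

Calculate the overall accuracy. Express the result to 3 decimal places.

Accuracy = trace / total = (13+21+23+47=104) / 185 = 104/185 = 0.562

0.562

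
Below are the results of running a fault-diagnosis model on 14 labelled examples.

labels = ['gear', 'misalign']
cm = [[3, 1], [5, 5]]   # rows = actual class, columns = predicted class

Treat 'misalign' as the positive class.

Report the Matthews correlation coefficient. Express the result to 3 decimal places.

MCC = (TP·TN − FP·FN) / √((TP+FP)(TP+FN)(TN+FP)(TN+FN))
Numerator = 5·3 − 1·5 = 10
Denominator = √(6·10·4·8) = √1920 = 43.8178
MCC = 10 / 43.8178 = 0.228

0.228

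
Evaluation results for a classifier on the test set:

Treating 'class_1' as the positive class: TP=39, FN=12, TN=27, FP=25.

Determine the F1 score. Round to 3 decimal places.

Precision = TP/(TP+FP) = 39/64 = 0.6094
Recall = TP/(TP+FN) = 39/51 = 0.7647
F1 = 2·TP/(2·TP+FP+FN) = 78/115 = 0.678

0.678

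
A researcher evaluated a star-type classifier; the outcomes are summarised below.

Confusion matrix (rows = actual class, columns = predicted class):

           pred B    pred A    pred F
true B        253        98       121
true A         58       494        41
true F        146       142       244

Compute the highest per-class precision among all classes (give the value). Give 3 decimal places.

Per-class precision (TP/(TP+FP)):
  B: TP=253, FP=58+146=204 → 253/457 = 0.5536
  A: TP=494, FP=98+142=240 → 494/734 = 0.6730
  F: TP=244, FP=121+41=162 → 244/406 = 0.6010
Highest is class 'A' with precision = 0.673.

0.673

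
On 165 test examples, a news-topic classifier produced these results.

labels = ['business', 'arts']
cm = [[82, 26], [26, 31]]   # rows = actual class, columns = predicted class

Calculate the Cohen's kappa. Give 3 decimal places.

0.303

Observed agreement pₒ = trace/N = 113/165 = 0.6848
Expected agreement pₑ = Σ (rowᵢ·colᵢ)/N² = (108·108 + 57·57)/165² = 0.5478
κ = (pₒ − pₑ)/(1 − pₑ) = (0.6848 − 0.5478)/(1 − 0.5478) = 0.303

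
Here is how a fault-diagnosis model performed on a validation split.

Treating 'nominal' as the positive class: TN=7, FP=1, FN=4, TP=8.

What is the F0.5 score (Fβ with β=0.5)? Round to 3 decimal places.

Fβ = (1+β²)·TP / ((1+β²)·TP + β²·FN + FP), with β²=1/4
= 1.25·8 / (1.25·8 + 0.25·4 + 1) = 0.833

0.833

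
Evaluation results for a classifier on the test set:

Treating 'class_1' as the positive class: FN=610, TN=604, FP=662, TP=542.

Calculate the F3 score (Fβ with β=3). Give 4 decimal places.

Fβ = (1+β²)·TP / ((1+β²)·TP + β²·FN + FP), with β²=9
= 10·542 / (10·542 + 9·610 + 662) = 0.4684

0.4684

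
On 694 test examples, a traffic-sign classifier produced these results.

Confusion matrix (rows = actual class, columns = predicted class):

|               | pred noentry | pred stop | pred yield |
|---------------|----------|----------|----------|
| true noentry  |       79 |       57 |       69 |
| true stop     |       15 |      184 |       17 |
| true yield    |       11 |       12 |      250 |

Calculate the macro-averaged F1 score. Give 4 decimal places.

0.7051

Per-class F1 score (2·TP/(2·TP+FP+FN)):
  noentry: TP=79, FP=15+11=26, FN=57+69=126 → 158/310 = 0.50968
  stop: TP=184, FP=57+12=69, FN=15+17=32 → 368/469 = 0.78465
  yield: TP=250, FP=69+17=86, FN=11+12=23 → 500/609 = 0.82102
Macro-F1 score = mean = (0.50968 + 0.78465 + 0.82102) / 3 = 0.7051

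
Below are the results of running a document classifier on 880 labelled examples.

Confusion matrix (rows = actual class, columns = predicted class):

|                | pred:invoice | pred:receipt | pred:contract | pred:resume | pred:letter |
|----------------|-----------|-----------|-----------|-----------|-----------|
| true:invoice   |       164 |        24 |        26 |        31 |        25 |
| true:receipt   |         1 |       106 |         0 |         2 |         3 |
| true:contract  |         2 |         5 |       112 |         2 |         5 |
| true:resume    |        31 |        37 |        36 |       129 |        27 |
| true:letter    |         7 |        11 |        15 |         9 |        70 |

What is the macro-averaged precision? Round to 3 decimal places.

0.651

Per-class precision (TP/(TP+FP)):
  invoice: TP=164, FP=1+2+31+7=41 → 164/205 = 0.8000
  receipt: TP=106, FP=24+5+37+11=77 → 106/183 = 0.5792
  contract: TP=112, FP=26+0+36+15=77 → 112/189 = 0.5926
  resume: TP=129, FP=31+2+2+9=44 → 129/173 = 0.7457
  letter: TP=70, FP=25+3+5+27=60 → 70/130 = 0.5385
Macro-precision = mean = (0.8000 + 0.5792 + 0.5926 + 0.7457 + 0.5385) / 5 = 0.651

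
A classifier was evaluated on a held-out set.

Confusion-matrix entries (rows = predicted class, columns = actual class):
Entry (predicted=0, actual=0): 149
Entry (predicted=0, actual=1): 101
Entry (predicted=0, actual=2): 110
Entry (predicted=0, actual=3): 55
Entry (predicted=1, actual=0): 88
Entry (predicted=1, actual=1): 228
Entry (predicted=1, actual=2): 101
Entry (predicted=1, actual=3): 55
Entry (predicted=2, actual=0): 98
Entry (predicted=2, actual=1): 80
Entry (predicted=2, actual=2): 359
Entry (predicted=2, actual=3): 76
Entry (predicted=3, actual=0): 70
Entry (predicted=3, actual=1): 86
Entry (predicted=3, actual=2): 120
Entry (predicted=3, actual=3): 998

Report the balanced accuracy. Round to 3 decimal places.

Balanced accuracy = mean of per-class recall.
  0: recall = 149/405 = 0.3679
  1: recall = 228/495 = 0.4606
  2: recall = 359/690 = 0.5203
  3: recall = 998/1184 = 0.8429
Mean = (0.3679 + 0.4606 + 0.5203 + 0.8429) / 4 = 0.548

0.548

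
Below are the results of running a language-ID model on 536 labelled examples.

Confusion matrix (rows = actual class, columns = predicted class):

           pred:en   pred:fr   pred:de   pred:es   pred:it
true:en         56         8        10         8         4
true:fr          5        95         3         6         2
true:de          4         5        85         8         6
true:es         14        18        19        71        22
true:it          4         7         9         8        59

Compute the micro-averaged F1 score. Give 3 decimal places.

Micro-averaging pools counts across classes: ΣTP=366, ΣFP=170, ΣFN=170.
Micro-F1 score = 2·TP/(2·TP+FP+FN) on pooled counts = 0.683 (equals overall accuracy in single-label multiclass).

0.683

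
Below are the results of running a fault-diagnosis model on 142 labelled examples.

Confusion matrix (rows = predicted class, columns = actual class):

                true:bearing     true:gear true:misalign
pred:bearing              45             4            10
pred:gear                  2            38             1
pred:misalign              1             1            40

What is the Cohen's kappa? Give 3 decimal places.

0.799

Observed agreement pₒ = trace/N = 123/142 = 0.8662
Expected agreement pₑ = Σ (rowᵢ·colᵢ)/N² = (48·59 + 43·41 + 51·42)/142² = 0.3341
κ = (pₒ − pₑ)/(1 − pₑ) = (0.8662 − 0.3341)/(1 − 0.3341) = 0.799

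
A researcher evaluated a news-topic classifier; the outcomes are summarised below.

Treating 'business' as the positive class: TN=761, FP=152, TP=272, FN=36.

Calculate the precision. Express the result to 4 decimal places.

Precision = TP/(TP+FP) = 272/(272+152) = 272/424 = 0.6415

0.6415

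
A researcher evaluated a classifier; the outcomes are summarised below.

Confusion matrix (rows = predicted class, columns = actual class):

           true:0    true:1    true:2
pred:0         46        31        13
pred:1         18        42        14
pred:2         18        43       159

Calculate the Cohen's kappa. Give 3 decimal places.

0.419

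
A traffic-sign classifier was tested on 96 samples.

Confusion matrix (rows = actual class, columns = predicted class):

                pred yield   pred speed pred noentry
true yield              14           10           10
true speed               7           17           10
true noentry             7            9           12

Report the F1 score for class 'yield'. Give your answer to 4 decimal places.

Treat 'yield' as positive and all other classes as negative.
F1 score = 2·TP/(2·TP+FP+FN).
yield: TP=14, FP=7+7=14, FN=10+10=20 → 28/62 = 0.45161

0.4516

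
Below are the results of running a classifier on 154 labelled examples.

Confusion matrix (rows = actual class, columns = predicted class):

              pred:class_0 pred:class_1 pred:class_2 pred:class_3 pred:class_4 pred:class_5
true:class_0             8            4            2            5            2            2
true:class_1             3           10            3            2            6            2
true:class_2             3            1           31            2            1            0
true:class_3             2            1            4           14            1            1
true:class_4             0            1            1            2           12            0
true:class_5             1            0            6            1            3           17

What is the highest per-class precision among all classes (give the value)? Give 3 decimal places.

0.773

Per-class precision (TP/(TP+FP)):
  class_0: TP=8, FP=3+3+2+0+1=9 → 8/17 = 0.4706
  class_1: TP=10, FP=4+1+1+1+0=7 → 10/17 = 0.5882
  class_2: TP=31, FP=2+3+4+1+6=16 → 31/47 = 0.6596
  class_3: TP=14, FP=5+2+2+2+1=12 → 14/26 = 0.5385
  class_4: TP=12, FP=2+6+1+1+3=13 → 12/25 = 0.4800
  class_5: TP=17, FP=2+2+0+1+0=5 → 17/22 = 0.7727
Highest is class 'class_5' with precision = 0.773.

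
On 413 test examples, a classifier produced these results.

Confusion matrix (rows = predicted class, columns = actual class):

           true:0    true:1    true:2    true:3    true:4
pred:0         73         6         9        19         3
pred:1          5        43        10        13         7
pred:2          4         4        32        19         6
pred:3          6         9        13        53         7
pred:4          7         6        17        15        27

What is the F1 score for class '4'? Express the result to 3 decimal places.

0.443

Treat '4' as positive and all other classes as negative.
F1 score = 2·TP/(2·TP+FP+FN).
4: TP=27, FP=7+6+17+15=45, FN=3+7+6+7=23 → 54/122 = 0.4426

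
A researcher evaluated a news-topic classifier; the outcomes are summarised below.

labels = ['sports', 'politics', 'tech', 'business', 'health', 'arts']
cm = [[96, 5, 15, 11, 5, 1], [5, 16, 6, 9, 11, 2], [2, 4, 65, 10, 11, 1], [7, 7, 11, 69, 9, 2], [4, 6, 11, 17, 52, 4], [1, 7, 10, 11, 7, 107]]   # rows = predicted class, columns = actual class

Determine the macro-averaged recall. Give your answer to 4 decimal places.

Per-class recall (TP/(TP+FN)):
  sports: TP=96, FN=5+2+7+4+1=19 → 96/115 = 0.83478
  politics: TP=16, FN=5+4+7+6+7=29 → 16/45 = 0.35556
  tech: TP=65, FN=15+6+11+11+10=53 → 65/118 = 0.55085
  business: TP=69, FN=11+9+10+17+11=58 → 69/127 = 0.54331
  health: TP=52, FN=5+11+11+9+7=43 → 52/95 = 0.54737
  arts: TP=107, FN=1+2+1+2+4=10 → 107/117 = 0.91453
Macro-recall = mean = (0.83478 + 0.35556 + 0.55085 + 0.54331 + 0.54737 + 0.91453) / 6 = 0.6244

0.6244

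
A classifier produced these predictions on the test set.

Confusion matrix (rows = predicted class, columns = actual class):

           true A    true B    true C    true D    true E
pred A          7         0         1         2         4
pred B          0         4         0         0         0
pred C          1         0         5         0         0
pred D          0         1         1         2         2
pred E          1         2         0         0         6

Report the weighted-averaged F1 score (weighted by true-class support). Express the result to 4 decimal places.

Per-class F1 score (2·TP/(2·TP+FP+FN)):
  A: TP=7, FP=0+1+2+4=7, FN=0+1+0+1=2 → 14/23 = 0.60870
  B: TP=4, FP=0+0+0+0=0, FN=0+0+1+2=3 → 8/11 = 0.72727
  C: TP=5, FP=1+0+0+0=1, FN=1+0+1+0=2 → 10/13 = 0.76923
  D: TP=2, FP=0+1+1+2=4, FN=2+0+0+0=2 → 4/10 = 0.40000
  E: TP=6, FP=1+2+0+0=3, FN=4+0+0+2=6 → 12/21 = 0.57143
Weighted-F1 score = Σ (supportᵢ/N)·F1 scoreᵢ with N=39: (9/39)·0.60870 + (7/39)·0.72727 + (7/39)·0.76923 + (4/39)·0.40000 + (12/39)·0.57143 = 0.6259

0.6259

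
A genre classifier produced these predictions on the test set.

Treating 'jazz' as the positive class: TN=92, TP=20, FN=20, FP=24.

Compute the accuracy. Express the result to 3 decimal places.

0.718

Accuracy = (TP+TN)/N = (20+92)/156 = 0.718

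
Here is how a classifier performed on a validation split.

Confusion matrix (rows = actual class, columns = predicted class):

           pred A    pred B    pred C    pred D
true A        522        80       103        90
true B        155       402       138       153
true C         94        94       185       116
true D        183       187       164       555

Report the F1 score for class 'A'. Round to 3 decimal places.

0.597

Take TP from the diagonal, FP from the rest of the 'A' prediction marginal, FN from the rest of the 'A' actual marginal.
F1 score = 2·TP/(2·TP+FP+FN).
A: TP=522, FP=155+94+183=432, FN=80+103+90=273 → 1044/1749 = 0.5969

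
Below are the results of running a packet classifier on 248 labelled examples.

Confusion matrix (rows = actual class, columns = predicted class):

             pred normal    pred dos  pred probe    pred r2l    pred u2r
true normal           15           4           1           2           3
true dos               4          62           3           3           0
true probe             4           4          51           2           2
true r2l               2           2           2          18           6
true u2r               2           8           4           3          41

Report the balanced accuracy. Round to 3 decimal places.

0.716

Balanced accuracy = mean of per-class recall.
  normal: recall = 15/25 = 0.6000
  dos: recall = 62/72 = 0.8611
  probe: recall = 51/63 = 0.8095
  r2l: recall = 18/30 = 0.6000
  u2r: recall = 41/58 = 0.7069
Mean = (0.6000 + 0.8611 + 0.8095 + 0.6000 + 0.7069) / 5 = 0.716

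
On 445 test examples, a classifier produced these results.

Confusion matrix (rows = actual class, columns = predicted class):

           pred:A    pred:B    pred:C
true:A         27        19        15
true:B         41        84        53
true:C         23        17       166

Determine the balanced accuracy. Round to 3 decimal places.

Balanced accuracy = mean of per-class recall.
  A: recall = 27/61 = 0.4426
  B: recall = 84/178 = 0.4719
  C: recall = 166/206 = 0.8058
Mean = (0.4426 + 0.4719 + 0.8058) / 3 = 0.573

0.573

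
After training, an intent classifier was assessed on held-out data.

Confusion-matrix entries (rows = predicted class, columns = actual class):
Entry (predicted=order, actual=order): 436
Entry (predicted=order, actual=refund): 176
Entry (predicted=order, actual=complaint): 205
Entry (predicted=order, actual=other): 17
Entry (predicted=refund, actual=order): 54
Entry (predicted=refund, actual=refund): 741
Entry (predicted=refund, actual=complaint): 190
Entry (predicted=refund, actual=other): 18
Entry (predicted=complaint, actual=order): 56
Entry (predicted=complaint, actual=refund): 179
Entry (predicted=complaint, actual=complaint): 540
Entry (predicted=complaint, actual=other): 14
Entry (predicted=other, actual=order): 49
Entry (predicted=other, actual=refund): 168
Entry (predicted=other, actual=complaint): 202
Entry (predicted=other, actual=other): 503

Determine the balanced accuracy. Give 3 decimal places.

Balanced accuracy = mean of per-class recall.
  order: recall = 436/595 = 0.7328
  refund: recall = 741/1264 = 0.5862
  complaint: recall = 540/1137 = 0.4749
  other: recall = 503/552 = 0.9112
Mean = (0.7328 + 0.5862 + 0.4749 + 0.9112) / 4 = 0.676

0.676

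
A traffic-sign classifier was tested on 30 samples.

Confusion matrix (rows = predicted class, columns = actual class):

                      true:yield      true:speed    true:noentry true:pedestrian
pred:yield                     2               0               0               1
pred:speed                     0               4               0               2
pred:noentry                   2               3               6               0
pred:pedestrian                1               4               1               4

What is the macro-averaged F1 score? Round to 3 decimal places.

0.527

Per-class F1 score (2·TP/(2·TP+FP+FN)):
  yield: TP=2, FP=0+0+1=1, FN=0+2+1=3 → 4/8 = 0.5000
  speed: TP=4, FP=0+0+2=2, FN=0+3+4=7 → 8/17 = 0.4706
  noentry: TP=6, FP=2+3+0=5, FN=0+0+1=1 → 12/18 = 0.6667
  pedestrian: TP=4, FP=1+4+1=6, FN=1+2+0=3 → 8/17 = 0.4706
Macro-F1 score = mean = (0.5000 + 0.4706 + 0.6667 + 0.4706) / 4 = 0.527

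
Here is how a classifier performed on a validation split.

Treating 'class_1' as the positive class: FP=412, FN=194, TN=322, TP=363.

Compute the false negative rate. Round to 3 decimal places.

0.348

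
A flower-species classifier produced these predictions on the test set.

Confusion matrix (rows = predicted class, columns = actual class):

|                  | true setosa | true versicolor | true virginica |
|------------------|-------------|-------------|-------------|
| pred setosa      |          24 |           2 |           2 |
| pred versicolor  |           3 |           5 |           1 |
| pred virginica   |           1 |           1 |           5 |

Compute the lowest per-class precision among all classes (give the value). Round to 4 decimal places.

0.5556

Per-class precision (TP/(TP+FP)):
  setosa: TP=24, FP=2+2=4 → 24/28 = 0.85714
  versicolor: TP=5, FP=3+1=4 → 5/9 = 0.55556
  virginica: TP=5, FP=1+1=2 → 5/7 = 0.71429
Lowest is class 'versicolor' with precision = 0.5556.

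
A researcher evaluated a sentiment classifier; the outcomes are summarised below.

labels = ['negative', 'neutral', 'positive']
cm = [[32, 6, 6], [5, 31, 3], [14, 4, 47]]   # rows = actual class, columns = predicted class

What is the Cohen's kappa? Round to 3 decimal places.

Observed agreement pₒ = trace/N = 110/148 = 0.7432
Expected agreement pₑ = Σ (rowᵢ·colᵢ)/N² = (44·51 + 39·41 + 65·56)/148² = 0.3416
κ = (pₒ − pₑ)/(1 − pₑ) = (0.7432 − 0.3416)/(1 − 0.3416) = 0.610

0.610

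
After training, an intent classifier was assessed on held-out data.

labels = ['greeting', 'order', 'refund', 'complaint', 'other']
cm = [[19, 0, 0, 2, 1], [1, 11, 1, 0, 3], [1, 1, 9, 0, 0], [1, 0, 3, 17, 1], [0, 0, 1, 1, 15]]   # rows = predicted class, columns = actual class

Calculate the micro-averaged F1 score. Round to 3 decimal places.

Micro-averaging pools counts across classes: ΣTP=71, ΣFP=17, ΣFN=17.
Micro-F1 score = 2·TP/(2·TP+FP+FN) on pooled counts = 0.807 (equals overall accuracy in single-label multiclass).

0.807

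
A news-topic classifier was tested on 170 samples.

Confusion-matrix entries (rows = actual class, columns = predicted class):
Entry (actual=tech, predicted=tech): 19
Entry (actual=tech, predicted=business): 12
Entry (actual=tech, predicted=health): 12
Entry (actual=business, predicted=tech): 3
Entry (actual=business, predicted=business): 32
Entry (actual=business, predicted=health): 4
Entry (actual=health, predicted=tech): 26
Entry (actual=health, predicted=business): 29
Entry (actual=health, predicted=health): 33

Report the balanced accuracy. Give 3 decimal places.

Balanced accuracy = mean of per-class recall.
  tech: recall = 19/43 = 0.4419
  business: recall = 32/39 = 0.8205
  health: recall = 33/88 = 0.3750
Mean = (0.4419 + 0.8205 + 0.3750) / 3 = 0.546

0.546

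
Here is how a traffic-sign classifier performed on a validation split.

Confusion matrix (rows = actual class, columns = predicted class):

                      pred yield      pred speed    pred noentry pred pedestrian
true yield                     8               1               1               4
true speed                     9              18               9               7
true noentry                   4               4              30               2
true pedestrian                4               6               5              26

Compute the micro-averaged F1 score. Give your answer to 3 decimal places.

Micro-averaging pools counts across classes: ΣTP=82, ΣFP=56, ΣFN=56.
Micro-F1 score = 2·TP/(2·TP+FP+FN) on pooled counts = 0.594 (equals overall accuracy in single-label multiclass).

0.594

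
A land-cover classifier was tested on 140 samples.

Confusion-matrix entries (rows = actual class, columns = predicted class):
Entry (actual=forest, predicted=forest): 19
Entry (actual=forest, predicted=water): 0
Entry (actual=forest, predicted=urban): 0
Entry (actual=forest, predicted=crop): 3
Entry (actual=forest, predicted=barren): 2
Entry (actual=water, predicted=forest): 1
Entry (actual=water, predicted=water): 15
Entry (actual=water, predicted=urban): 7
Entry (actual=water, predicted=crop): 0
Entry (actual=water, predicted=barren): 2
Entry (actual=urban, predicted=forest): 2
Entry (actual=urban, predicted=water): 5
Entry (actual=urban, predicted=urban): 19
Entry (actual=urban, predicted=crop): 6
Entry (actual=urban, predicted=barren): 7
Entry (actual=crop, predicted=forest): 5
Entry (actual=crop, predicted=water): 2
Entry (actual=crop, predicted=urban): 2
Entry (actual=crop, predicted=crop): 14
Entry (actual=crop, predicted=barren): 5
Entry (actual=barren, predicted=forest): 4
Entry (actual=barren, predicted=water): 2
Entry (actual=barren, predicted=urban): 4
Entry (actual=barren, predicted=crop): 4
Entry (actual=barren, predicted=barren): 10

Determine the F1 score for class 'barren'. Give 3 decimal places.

One-vs-rest for 'barren': TP = diagonal; FP = other classes predicted 'barren'; FN = 'barren' predicted as other.
F1 score = 2·TP/(2·TP+FP+FN).
barren: TP=10, FP=2+2+7+5=16, FN=4+2+4+4=14 → 20/50 = 0.4000

0.400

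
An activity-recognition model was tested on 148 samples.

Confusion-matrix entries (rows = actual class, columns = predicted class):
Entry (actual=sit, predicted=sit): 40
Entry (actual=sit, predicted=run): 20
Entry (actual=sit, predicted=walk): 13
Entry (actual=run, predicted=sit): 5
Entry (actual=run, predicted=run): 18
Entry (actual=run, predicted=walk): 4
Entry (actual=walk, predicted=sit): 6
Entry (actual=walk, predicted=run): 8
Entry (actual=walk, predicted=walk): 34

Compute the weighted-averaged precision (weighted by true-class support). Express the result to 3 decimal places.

Per-class precision (TP/(TP+FP)):
  sit: TP=40, FP=5+6=11 → 40/51 = 0.7843
  run: TP=18, FP=20+8=28 → 18/46 = 0.3913
  walk: TP=34, FP=13+4=17 → 34/51 = 0.6667
Weighted-precision = Σ (supportᵢ/N)·precisionᵢ with N=148: (73/148)·0.7843 + (27/148)·0.3913 + (48/148)·0.6667 = 0.674

0.674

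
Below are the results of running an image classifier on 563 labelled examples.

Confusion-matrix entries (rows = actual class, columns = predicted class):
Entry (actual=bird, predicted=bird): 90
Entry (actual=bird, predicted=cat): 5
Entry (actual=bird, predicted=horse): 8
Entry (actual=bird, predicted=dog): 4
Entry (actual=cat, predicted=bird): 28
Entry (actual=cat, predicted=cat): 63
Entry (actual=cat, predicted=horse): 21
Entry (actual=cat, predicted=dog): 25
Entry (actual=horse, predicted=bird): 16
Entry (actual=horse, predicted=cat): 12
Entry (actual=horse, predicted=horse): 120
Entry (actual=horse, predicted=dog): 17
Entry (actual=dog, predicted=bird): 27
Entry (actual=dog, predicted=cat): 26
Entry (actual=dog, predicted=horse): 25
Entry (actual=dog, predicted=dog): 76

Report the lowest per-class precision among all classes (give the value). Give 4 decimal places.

0.5590

Per-class precision (TP/(TP+FP)):
  bird: TP=90, FP=28+16+27=71 → 90/161 = 0.55901
  cat: TP=63, FP=5+12+26=43 → 63/106 = 0.59434
  horse: TP=120, FP=8+21+25=54 → 120/174 = 0.68966
  dog: TP=76, FP=4+25+17=46 → 76/122 = 0.62295
Lowest is class 'bird' with precision = 0.5590.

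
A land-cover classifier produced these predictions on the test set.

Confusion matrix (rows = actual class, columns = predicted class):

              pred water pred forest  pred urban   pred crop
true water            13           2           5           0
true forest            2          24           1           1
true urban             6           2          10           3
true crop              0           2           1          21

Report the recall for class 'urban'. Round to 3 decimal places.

recall = TP/(TP+FN).
urban: TP=10, FN=6+2+3=11 → 10/21 = 0.4762

0.476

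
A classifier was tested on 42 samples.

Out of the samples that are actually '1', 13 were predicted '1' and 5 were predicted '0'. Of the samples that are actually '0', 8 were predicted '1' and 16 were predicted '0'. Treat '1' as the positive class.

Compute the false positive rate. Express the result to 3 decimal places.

0.333

FPR = FP/(FP+TN) = 8/(8+16) = 0.333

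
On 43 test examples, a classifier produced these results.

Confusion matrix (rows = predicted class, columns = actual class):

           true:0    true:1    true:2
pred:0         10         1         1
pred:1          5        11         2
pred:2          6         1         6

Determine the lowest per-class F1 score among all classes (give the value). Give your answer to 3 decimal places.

0.545

Per-class F1 score (2·TP/(2·TP+FP+FN)):
  0: TP=10, FP=1+1=2, FN=5+6=11 → 20/33 = 0.6061
  1: TP=11, FP=5+2=7, FN=1+1=2 → 22/31 = 0.7097
  2: TP=6, FP=6+1=7, FN=1+2=3 → 12/22 = 0.5455
Lowest is class '2' with F1 score = 0.545.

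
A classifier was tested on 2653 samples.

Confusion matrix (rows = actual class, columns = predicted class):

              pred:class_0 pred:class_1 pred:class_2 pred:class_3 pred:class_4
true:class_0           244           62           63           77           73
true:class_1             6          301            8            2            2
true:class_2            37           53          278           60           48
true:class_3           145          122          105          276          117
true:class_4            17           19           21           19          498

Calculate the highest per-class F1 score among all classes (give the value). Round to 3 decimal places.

0.759

Per-class F1 score (2·TP/(2·TP+FP+FN)):
  class_0: TP=244, FP=6+37+145+17=205, FN=62+63+77+73=275 → 488/968 = 0.5041
  class_1: TP=301, FP=62+53+122+19=256, FN=6+8+2+2=18 → 602/876 = 0.6872
  class_2: TP=278, FP=63+8+105+21=197, FN=37+53+60+48=198 → 556/951 = 0.5846
  class_3: TP=276, FP=77+2+60+19=158, FN=145+122+105+117=489 → 552/1199 = 0.4604
  class_4: TP=498, FP=73+2+48+117=240, FN=17+19+21+19=76 → 996/1312 = 0.7591
Highest is class 'class_4' with F1 score = 0.759.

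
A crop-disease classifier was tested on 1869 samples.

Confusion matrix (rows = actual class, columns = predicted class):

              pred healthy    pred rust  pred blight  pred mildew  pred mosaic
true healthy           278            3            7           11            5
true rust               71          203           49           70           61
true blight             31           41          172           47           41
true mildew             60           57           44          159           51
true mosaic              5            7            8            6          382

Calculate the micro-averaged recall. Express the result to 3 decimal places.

0.639

Micro-averaging pools counts across classes: ΣTP=1194, ΣFP=675, ΣFN=675.
Micro-recall = TP/(TP+FN) on pooled counts = 0.639 (equals overall accuracy in single-label multiclass).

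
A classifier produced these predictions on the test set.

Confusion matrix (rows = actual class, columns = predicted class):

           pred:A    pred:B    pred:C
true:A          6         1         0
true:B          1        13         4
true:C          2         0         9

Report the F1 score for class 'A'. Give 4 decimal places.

0.7500

One-vs-rest for 'A': TP = diagonal; FP = other classes predicted 'A'; FN = 'A' predicted as other.
F1 score = 2·TP/(2·TP+FP+FN).
A: TP=6, FP=1+2=3, FN=1+0=1 → 12/16 = 0.75000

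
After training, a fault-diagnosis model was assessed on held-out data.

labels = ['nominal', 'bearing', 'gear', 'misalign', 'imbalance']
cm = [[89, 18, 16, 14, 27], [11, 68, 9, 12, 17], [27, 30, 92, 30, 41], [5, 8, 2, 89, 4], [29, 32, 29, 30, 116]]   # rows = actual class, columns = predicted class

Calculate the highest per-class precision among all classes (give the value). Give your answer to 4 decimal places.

0.6216

Per-class precision (TP/(TP+FP)):
  nominal: TP=89, FP=11+27+5+29=72 → 89/161 = 0.55280
  bearing: TP=68, FP=18+30+8+32=88 → 68/156 = 0.43590
  gear: TP=92, FP=16+9+2+29=56 → 92/148 = 0.62162
  misalign: TP=89, FP=14+12+30+30=86 → 89/175 = 0.50857
  imbalance: TP=116, FP=27+17+41+4=89 → 116/205 = 0.56585
Highest is class 'gear' with precision = 0.6216.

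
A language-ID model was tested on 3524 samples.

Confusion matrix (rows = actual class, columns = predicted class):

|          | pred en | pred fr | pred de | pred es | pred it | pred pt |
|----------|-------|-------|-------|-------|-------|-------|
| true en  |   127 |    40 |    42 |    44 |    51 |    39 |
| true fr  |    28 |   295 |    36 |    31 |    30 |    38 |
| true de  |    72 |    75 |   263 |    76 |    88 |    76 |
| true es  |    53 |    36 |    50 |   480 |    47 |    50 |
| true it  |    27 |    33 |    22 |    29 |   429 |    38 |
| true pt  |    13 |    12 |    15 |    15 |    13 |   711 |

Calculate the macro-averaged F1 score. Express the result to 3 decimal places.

0.616

Per-class F1 score (2·TP/(2·TP+FP+FN)):
  en: TP=127, FP=28+72+53+27+13=193, FN=40+42+44+51+39=216 → 254/663 = 0.3831
  fr: TP=295, FP=40+75+36+33+12=196, FN=28+36+31+30+38=163 → 590/949 = 0.6217
  de: TP=263, FP=42+36+50+22+15=165, FN=72+75+76+88+76=387 → 526/1078 = 0.4879
  es: TP=480, FP=44+31+76+29+15=195, FN=53+36+50+47+50=236 → 960/1391 = 0.6902
  it: TP=429, FP=51+30+88+47+13=229, FN=27+33+22+29+38=149 → 858/1236 = 0.6942
  pt: TP=711, FP=39+38+76+50+38=241, FN=13+12+15+15+13=68 → 1422/1731 = 0.8215
Macro-F1 score = mean = (0.3831 + 0.6217 + 0.4879 + 0.6902 + 0.6942 + 0.8215) / 6 = 0.616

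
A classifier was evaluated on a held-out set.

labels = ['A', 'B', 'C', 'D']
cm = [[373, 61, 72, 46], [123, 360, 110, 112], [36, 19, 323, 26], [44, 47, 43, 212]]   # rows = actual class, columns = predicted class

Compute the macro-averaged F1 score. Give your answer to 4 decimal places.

0.6288

Per-class F1 score (2·TP/(2·TP+FP+FN)):
  A: TP=373, FP=123+36+44=203, FN=61+72+46=179 → 746/1128 = 0.66135
  B: TP=360, FP=61+19+47=127, FN=123+110+112=345 → 720/1192 = 0.60403
  C: TP=323, FP=72+110+43=225, FN=36+19+26=81 → 646/952 = 0.67857
  D: TP=212, FP=46+112+26=184, FN=44+47+43=134 → 424/742 = 0.57143
Macro-F1 score = mean = (0.66135 + 0.60403 + 0.67857 + 0.57143) / 4 = 0.6288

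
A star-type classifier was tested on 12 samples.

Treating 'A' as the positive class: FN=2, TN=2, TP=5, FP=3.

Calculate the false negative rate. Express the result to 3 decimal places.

0.286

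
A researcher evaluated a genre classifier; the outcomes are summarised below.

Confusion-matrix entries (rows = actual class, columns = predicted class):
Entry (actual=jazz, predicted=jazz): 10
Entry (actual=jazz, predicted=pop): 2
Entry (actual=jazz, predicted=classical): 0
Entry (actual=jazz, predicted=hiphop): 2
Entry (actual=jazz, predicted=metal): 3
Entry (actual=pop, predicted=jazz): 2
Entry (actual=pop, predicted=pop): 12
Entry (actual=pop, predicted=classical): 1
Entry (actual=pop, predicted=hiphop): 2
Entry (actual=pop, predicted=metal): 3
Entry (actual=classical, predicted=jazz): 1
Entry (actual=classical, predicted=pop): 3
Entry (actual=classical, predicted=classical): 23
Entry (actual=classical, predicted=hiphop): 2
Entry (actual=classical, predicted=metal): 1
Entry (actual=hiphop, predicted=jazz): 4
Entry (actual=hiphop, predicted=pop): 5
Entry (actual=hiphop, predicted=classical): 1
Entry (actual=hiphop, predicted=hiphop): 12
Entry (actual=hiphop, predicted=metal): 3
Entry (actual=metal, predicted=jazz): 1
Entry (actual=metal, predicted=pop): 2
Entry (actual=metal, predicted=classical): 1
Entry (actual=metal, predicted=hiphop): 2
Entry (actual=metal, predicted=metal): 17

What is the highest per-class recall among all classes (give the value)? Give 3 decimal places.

0.767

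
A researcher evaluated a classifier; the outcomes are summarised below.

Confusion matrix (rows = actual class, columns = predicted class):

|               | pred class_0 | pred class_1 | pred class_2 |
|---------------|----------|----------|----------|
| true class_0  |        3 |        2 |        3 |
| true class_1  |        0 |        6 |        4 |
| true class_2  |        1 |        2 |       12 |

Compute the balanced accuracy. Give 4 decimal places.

0.5917

Balanced accuracy = mean of per-class recall.
  class_0: recall = 3/8 = 0.37500
  class_1: recall = 6/10 = 0.60000
  class_2: recall = 12/15 = 0.80000
Mean = (0.37500 + 0.60000 + 0.80000) / 3 = 0.5917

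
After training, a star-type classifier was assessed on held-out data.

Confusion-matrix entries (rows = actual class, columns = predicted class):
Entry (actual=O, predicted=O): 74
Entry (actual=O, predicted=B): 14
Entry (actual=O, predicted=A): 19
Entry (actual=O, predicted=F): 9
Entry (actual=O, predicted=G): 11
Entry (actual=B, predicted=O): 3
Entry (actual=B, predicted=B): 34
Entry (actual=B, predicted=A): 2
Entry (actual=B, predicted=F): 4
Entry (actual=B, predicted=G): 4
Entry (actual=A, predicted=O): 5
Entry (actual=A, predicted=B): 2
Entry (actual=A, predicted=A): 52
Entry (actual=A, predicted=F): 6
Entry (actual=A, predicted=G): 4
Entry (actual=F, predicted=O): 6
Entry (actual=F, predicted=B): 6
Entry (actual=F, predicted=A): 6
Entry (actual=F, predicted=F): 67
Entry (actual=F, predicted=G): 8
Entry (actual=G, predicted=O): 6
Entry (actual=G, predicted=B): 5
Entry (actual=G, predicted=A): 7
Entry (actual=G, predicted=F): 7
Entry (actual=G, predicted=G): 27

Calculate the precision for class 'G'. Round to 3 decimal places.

0.500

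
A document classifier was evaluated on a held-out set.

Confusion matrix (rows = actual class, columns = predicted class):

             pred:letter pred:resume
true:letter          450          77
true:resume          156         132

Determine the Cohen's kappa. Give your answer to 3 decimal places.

0.333

Observed agreement pₒ = trace/N = 582/815 = 0.7141
Expected agreement pₑ = Σ (rowᵢ·colᵢ)/N² = (527·606 + 288·209)/815² = 0.5714
κ = (pₒ − pₑ)/(1 − pₑ) = (0.7141 − 0.5714)/(1 − 0.5714) = 0.333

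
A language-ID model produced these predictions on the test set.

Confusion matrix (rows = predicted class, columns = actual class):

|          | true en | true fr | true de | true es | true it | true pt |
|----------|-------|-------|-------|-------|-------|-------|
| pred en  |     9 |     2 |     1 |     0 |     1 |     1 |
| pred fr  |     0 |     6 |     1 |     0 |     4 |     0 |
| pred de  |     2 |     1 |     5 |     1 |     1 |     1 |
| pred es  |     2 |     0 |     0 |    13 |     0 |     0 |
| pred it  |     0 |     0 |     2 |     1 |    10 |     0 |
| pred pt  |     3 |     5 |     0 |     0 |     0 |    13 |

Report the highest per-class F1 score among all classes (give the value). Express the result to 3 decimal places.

0.867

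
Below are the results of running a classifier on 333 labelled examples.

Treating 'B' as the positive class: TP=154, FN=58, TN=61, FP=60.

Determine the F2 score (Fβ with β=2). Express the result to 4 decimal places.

Fβ = (1+β²)·TP / ((1+β²)·TP + β²·FN + FP), with β²=4
= 5·154 / (5·154 + 4·58 + 60) = 0.7250

0.7250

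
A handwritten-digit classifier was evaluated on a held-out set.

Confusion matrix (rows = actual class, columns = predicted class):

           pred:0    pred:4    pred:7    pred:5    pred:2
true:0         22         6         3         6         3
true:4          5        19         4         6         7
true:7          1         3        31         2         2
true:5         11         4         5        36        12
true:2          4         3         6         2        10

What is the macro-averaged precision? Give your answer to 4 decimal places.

0.5347

Per-class precision (TP/(TP+FP)):
  0: TP=22, FP=5+1+11+4=21 → 22/43 = 0.51163
  4: TP=19, FP=6+3+4+3=16 → 19/35 = 0.54286
  7: TP=31, FP=3+4+5+6=18 → 31/49 = 0.63265
  5: TP=36, FP=6+6+2+2=16 → 36/52 = 0.69231
  2: TP=10, FP=3+7+2+12=24 → 10/34 = 0.29412
Macro-precision = mean = (0.51163 + 0.54286 + 0.63265 + 0.69231 + 0.29412) / 5 = 0.5347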